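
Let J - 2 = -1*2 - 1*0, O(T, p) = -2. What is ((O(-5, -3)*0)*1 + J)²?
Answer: 0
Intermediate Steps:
J = 0 (J = 2 + (-1*2 - 1*0) = 2 + (-2 + 0) = 2 - 2 = 0)
((O(-5, -3)*0)*1 + J)² = (-2*0*1 + 0)² = (0*1 + 0)² = (0 + 0)² = 0² = 0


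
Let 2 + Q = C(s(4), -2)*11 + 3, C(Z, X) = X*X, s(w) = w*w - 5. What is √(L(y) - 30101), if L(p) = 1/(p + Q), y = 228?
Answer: 2*I*√560849289/273 ≈ 173.5*I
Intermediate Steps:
s(w) = -5 + w² (s(w) = w² - 5 = -5 + w²)
C(Z, X) = X²
Q = 45 (Q = -2 + ((-2)²*11 + 3) = -2 + (4*11 + 3) = -2 + (44 + 3) = -2 + 47 = 45)
L(p) = 1/(45 + p) (L(p) = 1/(p + 45) = 1/(45 + p))
√(L(y) - 30101) = √(1/(45 + 228) - 30101) = √(1/273 - 30101) = √(-8217572/273) = 2*I*√560849289/273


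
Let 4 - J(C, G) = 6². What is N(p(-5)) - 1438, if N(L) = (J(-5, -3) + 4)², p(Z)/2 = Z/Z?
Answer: -654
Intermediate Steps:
J(C, G) = -32 (J(C, G) = 4 - 1*6² = 4 - 1*36 = 4 - 36 = -32)
p(Z) = 2 (p(Z) = 2*(Z/Z) = 2*1 = 2)
N(L) = 784 (N(L) = (-32 + 4)² = (-28)² = 784)
N(p(-5)) - 1438 = 784 - 1438 = -654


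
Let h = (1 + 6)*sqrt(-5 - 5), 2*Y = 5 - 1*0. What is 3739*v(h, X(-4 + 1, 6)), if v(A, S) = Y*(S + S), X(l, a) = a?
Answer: 112170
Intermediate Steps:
Y = 5/2 (Y = (5 - 1*0)/2 = (5 + 0)/2 = (1/2)*5 = 5/2 ≈ 2.5000)
h = 7*I*sqrt(10) (h = 7*sqrt(-10) = 7*(I*sqrt(10)) = 7*I*sqrt(10) ≈ 22.136*I)
v(A, S) = 5*S (v(A, S) = 5*(S + S)/2 = 5*(2*S)/2 = 5*S)
3739*v(h, X(-4 + 1, 6)) = 3739*(5*6) = 3739*30 = 112170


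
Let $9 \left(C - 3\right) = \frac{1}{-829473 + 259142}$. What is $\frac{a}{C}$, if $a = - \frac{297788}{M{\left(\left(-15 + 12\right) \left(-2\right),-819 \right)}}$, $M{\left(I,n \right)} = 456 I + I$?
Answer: $- \frac{127378295871}{3518656876} \approx -36.201$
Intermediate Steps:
$C = \frac{15398936}{5132979}$ ($C = 3 + \frac{1}{9 \left(-829473 + 259142\right)} = 3 + \frac{1}{9 \left(-570331\right)} = 3 + \frac{1}{9} \left(- \frac{1}{570331}\right) = 3 - \frac{1}{5132979} = \frac{15398936}{5132979} \approx 3.0$)
$M{\left(I,n \right)} = 457 I$
$a = - \frac{148894}{1371}$ ($a = - \frac{297788}{457 \left(-15 + 12\right) \left(-2\right)} = - \frac{297788}{457 \left(\left(-3\right) \left(-2\right)\right)} = - \frac{297788}{457 \cdot 6} = - \frac{297788}{2742} = \left(-297788\right) \frac{1}{2742} = - \frac{148894}{1371} \approx -108.6$)
$\frac{a}{C} = - \frac{148894}{1371 \cdot \frac{15398936}{5132979}} = \left(- \frac{148894}{1371}\right) \frac{5132979}{15398936} = - \frac{127378295871}{3518656876}$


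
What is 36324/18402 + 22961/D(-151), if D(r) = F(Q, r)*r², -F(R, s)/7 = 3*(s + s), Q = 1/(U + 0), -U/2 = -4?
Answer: 875502686255/443500290114 ≈ 1.9741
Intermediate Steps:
U = 8 (U = -2*(-4) = 8)
Q = ⅛ (Q = 1/(8 + 0) = 1/8 = ⅛ ≈ 0.12500)
F(R, s) = -42*s (F(R, s) = -21*(s + s) = -21*2*s = -42*s)
D(r) = -42*r³ (D(r) = (-42*r)*r² = -42*r³)
36324/18402 + 22961/D(-151) = 36324/18402 + 22961/((-42*(-151)³)) = 36324*(1/18402) + 22961/((-42*(-3442951))) = 6054/3067 + 22961/144603942 = 875502686255/443500290114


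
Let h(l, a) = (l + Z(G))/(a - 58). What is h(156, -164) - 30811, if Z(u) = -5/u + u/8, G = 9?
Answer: -492494297/15984 ≈ -30812.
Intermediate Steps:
Z(u) = -5/u + u/8 (Z(u) = -5/u + u*(⅛) = -5/u + u/8)
h(l, a) = (41/72 + l)/(-58 + a) (h(l, a) = (l + (-5/9 + (⅛)*9))/(a - 58) = (l + (-5*⅑ + 9/8))/(-58 + a) = (l + (-5/9 + 9/8))/(-58 + a) = (l + 41/72)/(-58 + a) = (41/72 + l)/(-58 + a))
h(156, -164) - 30811 = (41/72 + 156)/(-58 - 164) - 30811 = (11273/72)/(-222) - 30811 = -1/222*11273/72 - 30811 = -11273/15984 - 30811 = -492494297/15984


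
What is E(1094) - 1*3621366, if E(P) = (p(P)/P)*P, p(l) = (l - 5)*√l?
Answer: -3621366 + 1089*√1094 ≈ -3.5853e+6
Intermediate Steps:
p(l) = √l*(-5 + l) (p(l) = (-5 + l)*√l = √l*(-5 + l))
E(P) = √P*(-5 + P) (E(P) = ((√P*(-5 + P))/P)*P = ((-5 + P)/√P)*P = √P*(-5 + P))
E(1094) - 1*3621366 = √1094*(-5 + 1094) - 1*3621366 = √1094*1089 - 3621366 = 1089*√1094 - 3621366 = -3621366 + 1089*√1094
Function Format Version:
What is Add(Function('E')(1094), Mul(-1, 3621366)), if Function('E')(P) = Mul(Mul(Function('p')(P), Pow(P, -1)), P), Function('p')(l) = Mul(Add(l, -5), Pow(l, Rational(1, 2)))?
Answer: Add(-3621366, Mul(1089, Pow(1094, Rational(1, 2)))) ≈ -3.5853e+6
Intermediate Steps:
Function('p')(l) = Mul(Pow(l, Rational(1, 2)), Add(-5, l)) (Function('p')(l) = Mul(Add(-5, l), Pow(l, Rational(1, 2))) = Mul(Pow(l, Rational(1, 2)), Add(-5, l)))
Function('E')(P) = Mul(Pow(P, Rational(1, 2)), Add(-5, P)) (Function('E')(P) = Mul(Mul(Mul(Pow(P, Rational(1, 2)), Add(-5, P)), Pow(P, -1)), P) = Mul(Mul(Pow(P, Rational(-1, 2)), Add(-5, P)), P) = Mul(Pow(P, Rational(1, 2)), Add(-5, P)))
Add(Function('E')(1094), Mul(-1, 3621366)) = Add(Mul(Pow(1094, Rational(1, 2)), Add(-5, 1094)), Mul(-1, 3621366)) = Add(Mul(Pow(1094, Rational(1, 2)), 1089), -3621366) = Add(Mul(1089, Pow(1094, Rational(1, 2))), -3621366) = Add(-3621366, Mul(1089, Pow(1094, Rational(1, 2))))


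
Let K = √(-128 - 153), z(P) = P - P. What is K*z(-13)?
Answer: 0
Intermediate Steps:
z(P) = 0
K = I*√281 (K = √(-281) = I*√281 ≈ 16.763*I)
K*z(-13) = (I*√281)*0 = 0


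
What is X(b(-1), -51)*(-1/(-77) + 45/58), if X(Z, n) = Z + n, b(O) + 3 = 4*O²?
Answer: -88075/2233 ≈ -39.442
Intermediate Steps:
b(O) = -3 + 4*O²
X(b(-1), -51)*(-1/(-77) + 45/58) = ((-3 + 4*(-1)²) - 51)*(-1/(-77) + 45/58) = ((-3 + 4*1) - 51)*(-1*(-1/77) + 45*(1/58)) = ((-3 + 4) - 51)*(1/77 + 45/58) = (1 - 51)*(3523/4466) = -50*3523/4466 = -88075/2233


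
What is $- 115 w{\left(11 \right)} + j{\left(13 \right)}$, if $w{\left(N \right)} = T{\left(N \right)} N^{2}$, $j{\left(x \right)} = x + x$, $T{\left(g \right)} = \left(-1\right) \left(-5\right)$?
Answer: $-69549$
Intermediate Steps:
$T{\left(g \right)} = 5$
$j{\left(x \right)} = 2 x$
$w{\left(N \right)} = 5 N^{2}$
$- 115 w{\left(11 \right)} + j{\left(13 \right)} = - 115 \cdot 5 \cdot 11^{2} + 2 \cdot 13 = - 115 \cdot 5 \cdot 121 + 26 = \left(-115\right) 605 + 26 = -69575 + 26 = -69549$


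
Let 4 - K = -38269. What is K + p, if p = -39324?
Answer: -1051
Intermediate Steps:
K = 38273 (K = 4 - 1*(-38269) = 4 + 38269 = 38273)
K + p = 38273 - 39324 = -1051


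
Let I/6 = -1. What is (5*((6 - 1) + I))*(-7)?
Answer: 35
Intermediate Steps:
I = -6 (I = 6*(-1) = -6)
(5*((6 - 1) + I))*(-7) = (5*((6 - 1) - 6))*(-7) = (5*(5 - 6))*(-7) = (5*(-1))*(-7) = -5*(-7) = 35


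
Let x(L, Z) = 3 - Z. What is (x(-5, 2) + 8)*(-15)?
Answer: -135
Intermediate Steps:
(x(-5, 2) + 8)*(-15) = ((3 - 1*2) + 8)*(-15) = ((3 - 2) + 8)*(-15) = (1 + 8)*(-15) = 9*(-15) = -135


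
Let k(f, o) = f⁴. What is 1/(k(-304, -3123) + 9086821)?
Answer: 1/8549803877 ≈ 1.1696e-10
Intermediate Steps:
1/(k(-304, -3123) + 9086821) = 1/((-304)⁴ + 9086821) = 1/(8540717056 + 9086821) = 1/8549803877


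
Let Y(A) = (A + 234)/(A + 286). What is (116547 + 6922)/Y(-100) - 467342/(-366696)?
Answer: 2105330517673/12284316 ≈ 1.7138e+5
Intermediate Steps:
Y(A) = (234 + A)/(286 + A)
(116547 + 6922)/Y(-100) - 467342/(-366696) = (116547 + 6922)/(((234 - 100)/(286 - 100))) - 467342/(-366696) = 123469/((134/186)) - 467342*(-1/366696) = 123469/(((1/186)*134)) + 233671/183348 = 123469/(67/93) + 233671/183348 = 123469*(93/67) + 233671/183348 = 11482617/67 + 233671/183348 = 2105330517673/12284316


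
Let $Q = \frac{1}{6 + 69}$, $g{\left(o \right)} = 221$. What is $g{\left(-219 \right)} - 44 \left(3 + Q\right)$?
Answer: $\frac{6631}{75} \approx 88.413$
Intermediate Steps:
$Q = \frac{1}{75} \approx 0.013333$
$g{\left(-219 \right)} - 44 \left(3 + Q\right) = 221 - 44 \left(3 + \frac{1}{75}\right) = 221 - 44 \cdot \frac{226}{75} = 221 - \frac{9944}{75} = \frac{6631}{75}$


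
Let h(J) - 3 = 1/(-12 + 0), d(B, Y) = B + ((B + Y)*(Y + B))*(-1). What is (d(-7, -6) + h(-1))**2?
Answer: 4313929/144 ≈ 29958.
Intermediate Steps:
d(B, Y) = B - (B + Y)**2 (d(B, Y) = B + ((B + Y)*(B + Y))*(-1) = B + (B + Y)**2*(-1) = B - (B + Y)**2)
h(J) = 35/12 (h(J) = 3 + 1/(-12 + 0) = 3 + 1/(-12) = 3 - 1/12 = 35/12)
(d(-7, -6) + h(-1))**2 = ((-7 - (-7 - 6)**2) + 35/12)**2 = ((-7 - 1*(-13)**2) + 35/12)**2 = ((-7 - 1*169) + 35/12)**2 = ((-7 - 169) + 35/12)**2 = (-176 + 35/12)**2 = (-2077/12)**2 = 4313929/144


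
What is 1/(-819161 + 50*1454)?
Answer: -1/746461 ≈ -1.3397e-6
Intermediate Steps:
1/(-819161 + 50*1454) = 1/(-819161 + 72700) = 1/(-746461) = -1/746461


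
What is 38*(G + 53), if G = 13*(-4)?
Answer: 38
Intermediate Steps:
G = -52
38*(G + 53) = 38*(-52 + 53) = 38*1 = 38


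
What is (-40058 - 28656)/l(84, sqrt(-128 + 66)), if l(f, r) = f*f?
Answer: -34357/3528 ≈ -9.7384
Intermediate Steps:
l(f, r) = f**2
(-40058 - 28656)/l(84, sqrt(-128 + 66)) = (-40058 - 28656)/(84**2) = -68714/7056 = -68714*1/7056 = -34357/3528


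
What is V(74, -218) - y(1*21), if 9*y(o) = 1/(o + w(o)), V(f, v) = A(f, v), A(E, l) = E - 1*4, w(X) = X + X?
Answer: 39689/567 ≈ 69.998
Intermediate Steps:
w(X) = 2*X
A(E, l) = -4 + E (A(E, l) = E - 4 = -4 + E)
V(f, v) = -4 + f
y(o) = 1/(27*o) (y(o) = 1/(9*(o + 2*o)) = 1/(9*((3*o))) = (1/(3*o))/9 = 1/(27*o))
V(74, -218) - y(1*21) = (-4 + 74) - 1/(27*(1*21)) = 70 - 1/(27*21) = 70 - 1*1/567 = 70 - 1/567 = 39689/567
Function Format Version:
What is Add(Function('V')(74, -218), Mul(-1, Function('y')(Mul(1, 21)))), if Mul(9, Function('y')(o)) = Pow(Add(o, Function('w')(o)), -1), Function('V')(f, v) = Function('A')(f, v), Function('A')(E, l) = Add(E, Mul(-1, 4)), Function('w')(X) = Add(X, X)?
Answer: Rational(39689, 567) ≈ 69.998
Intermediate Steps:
Function('w')(X) = Mul(2, X)
Function('A')(E, l) = Add(-4, E) (Function('A')(E, l) = Add(E, -4) = Add(-4, E))
Function('V')(f, v) = Add(-4, f)
Function('y')(o) = Mul(Rational(1, 27), Pow(o, -1)) (Function('y')(o) = Mul(Rational(1, 9), Pow(Add(o, Mul(2, o)), -1)) = Mul(Rational(1, 9), Pow(Mul(3, o), -1)) = Mul(Rational(1, 9), Mul(Rational(1, 3), Pow(o, -1))) = Mul(Rational(1, 27), Pow(o, -1)))
Add(Function('V')(74, -218), Mul(-1, Function('y')(Mul(1, 21)))) = Add(Add(-4, 74), Mul(-1, Mul(Rational(1, 27), Pow(Mul(1, 21), -1)))) = Add(70, Mul(-1, Mul(Rational(1, 27), Pow(21, -1)))) = Add(70, Mul(-1, Mul(Rational(1, 27), Rational(1, 21)))) = Add(70, Mul(-1, Rational(1, 567))) = Add(70, Rational(-1, 567)) = Rational(39689, 567)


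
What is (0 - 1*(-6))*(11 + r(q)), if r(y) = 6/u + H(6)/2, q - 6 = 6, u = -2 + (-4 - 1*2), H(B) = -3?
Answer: 105/2 ≈ 52.500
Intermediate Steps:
u = -8 (u = -2 + (-4 - 2) = -2 - 6 = -8)
q = 12 (q = 6 + 6 = 12)
r(y) = -9/4 (r(y) = 6/(-8) - 3/2 = 6*(-⅛) - 3*½ = -¾ - 3/2 = -9/4)
(0 - 1*(-6))*(11 + r(q)) = (0 - 1*(-6))*(11 - 9/4) = (0 + 6)*(35/4) = 6*(35/4) = 105/2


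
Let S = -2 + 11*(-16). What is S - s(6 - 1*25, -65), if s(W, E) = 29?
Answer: -207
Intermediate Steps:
S = -178 (S = -2 - 176 = -178)
S - s(6 - 1*25, -65) = -178 - 1*29 = -178 - 29 = -207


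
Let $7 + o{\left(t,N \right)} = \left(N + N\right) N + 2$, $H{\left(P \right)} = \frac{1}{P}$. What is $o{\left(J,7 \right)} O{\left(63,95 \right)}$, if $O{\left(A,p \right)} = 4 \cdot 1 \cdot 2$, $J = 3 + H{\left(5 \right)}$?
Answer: $744$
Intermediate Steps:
$J = \frac{16}{5}$ ($J = 3 + \frac{1}{5} = \frac{16}{5} \approx 3.2$)
$o{\left(t,N \right)} = -5 + 2 N^{2}$ ($o{\left(t,N \right)} = -7 + \left(\left(N + N\right) N + 2\right) = -7 + \left(2 N N + 2\right) = -7 + \left(2 N^{2} + 2\right) = -7 + \left(2 + 2 N^{2}\right) = -5 + 2 N^{2}$)
$O{\left(A,p \right)} = 8$ ($O{\left(A,p \right)} = 4 \cdot 2 = 8$)
$o{\left(J,7 \right)} O{\left(63,95 \right)} = \left(-5 + 2 \cdot 7^{2}\right) 8 = \left(-5 + 2 \cdot 49\right) 8 = \left(-5 + 98\right) 8 = 93 \cdot 8 = 744$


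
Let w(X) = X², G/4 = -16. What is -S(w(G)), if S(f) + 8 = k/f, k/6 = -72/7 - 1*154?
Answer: 59069/7168 ≈ 8.2406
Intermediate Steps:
G = -64 (G = 4*(-16) = -64)
k = -6900/7 (k = 6*(-72/7 - 1*154) = 6*(-72*⅐ - 154) = 6*(-72/7 - 154) = 6*(-1150/7) = -6900/7 ≈ -985.71)
S(f) = -8 - 6900/(7*f)
-S(w(G)) = -(-8 - 6900/(7*((-64)²))) = -(-8 - 6900/7/4096) = -(-8 - 6900/7*1/4096) = -(-8 - 1725/7168) = -1*(-59069/7168) = 59069/7168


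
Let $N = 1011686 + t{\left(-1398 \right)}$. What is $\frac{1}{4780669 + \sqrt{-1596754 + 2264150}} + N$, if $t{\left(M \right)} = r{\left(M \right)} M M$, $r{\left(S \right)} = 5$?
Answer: $\frac{246459394501210612159}{22854795420165} - \frac{2 \sqrt{166849}}{22854795420165} \approx 1.0784 \cdot 10^{7}$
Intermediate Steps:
$t{\left(M \right)} = 5 M^{2}$ ($t{\left(M \right)} = 5 M M = 5 M^{2}$)
$N = 10783706$ ($N = 1011686 + 5 \left(-1398\right)^{2} = 1011686 + 5 \cdot 1954404 = 1011686 + 9772020 = 10783706$)
$\frac{1}{4780669 + \sqrt{-1596754 + 2264150}} + N = \frac{1}{4780669 + \sqrt{-1596754 + 2264150}} + 10783706 = \frac{1}{4780669 + \sqrt{667396}} + 10783706 = \frac{1}{4780669 + 2 \sqrt{166849}} + 10783706 = 10783706 + \frac{1}{4780669 + 2 \sqrt{166849}}$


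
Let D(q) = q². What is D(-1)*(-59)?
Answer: -59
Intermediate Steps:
D(-1)*(-59) = (-1)²*(-59) = 1*(-59) = -59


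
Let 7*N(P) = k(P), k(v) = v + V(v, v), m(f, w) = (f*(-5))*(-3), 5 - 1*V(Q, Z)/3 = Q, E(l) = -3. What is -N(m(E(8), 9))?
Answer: -15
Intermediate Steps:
V(Q, Z) = 15 - 3*Q
m(f, w) = 15*f (m(f, w) = -5*f*(-3) = 15*f)
k(v) = 15 - 2*v (k(v) = v + (15 - 3*v) = 15 - 2*v)
N(P) = 15/7 - 2*P/7 (N(P) = (15 - 2*P)/7 = 15/7 - 2*P/7)
-N(m(E(8), 9)) = -(15/7 - 30*(-3)/7) = -(15/7 - 2/7*(-45)) = -(15/7 + 90/7) = -1*15 = -15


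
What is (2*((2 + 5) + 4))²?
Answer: 484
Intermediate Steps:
(2*((2 + 5) + 4))² = (2*(7 + 4))² = (2*11)² = 22² = 484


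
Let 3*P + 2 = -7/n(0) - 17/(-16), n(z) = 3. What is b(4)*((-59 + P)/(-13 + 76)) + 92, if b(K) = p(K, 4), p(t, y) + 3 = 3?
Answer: 92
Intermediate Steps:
p(t, y) = 0 (p(t, y) = -3 + 3 = 0)
b(K) = 0
P = -157/144 (P = -⅔ + (-7/3 - 17/(-16))/3 = -⅔ + (-7*⅓ - 17*(-1/16))/3 = -⅔ + (-7/3 + 17/16)/3 = -⅔ + (⅓)*(-61/48) = -⅔ - 61/144 = -157/144 ≈ -1.0903)
b(4)*((-59 + P)/(-13 + 76)) + 92 = 0*((-59 - 157/144)/(-13 + 76)) + 92 = 0*(-8653/144/63) + 92 = 0*(-8653/144*1/63) + 92 = 0*(-8653/9072) + 92 = 0 + 92 = 92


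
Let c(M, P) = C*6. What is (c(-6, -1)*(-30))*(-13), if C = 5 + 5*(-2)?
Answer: -11700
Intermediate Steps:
C = -5 (C = 5 - 10 = -5)
c(M, P) = -30 (c(M, P) = -5*6 = -30)
(c(-6, -1)*(-30))*(-13) = -30*(-30)*(-13) = 900*(-13) = -11700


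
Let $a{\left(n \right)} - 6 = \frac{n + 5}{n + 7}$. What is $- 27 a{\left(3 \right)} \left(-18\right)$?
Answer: $\frac{16524}{5} \approx 3304.8$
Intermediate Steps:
$a{\left(n \right)} = 6 + \frac{5 + n}{7 + n}$ ($a{\left(n \right)} = 6 + \frac{n + 5}{n + 7} = 6 + \frac{5 + n}{7 + n}$)
$- 27 a{\left(3 \right)} \left(-18\right) = - 27 \frac{47 + 7 \cdot 3}{7 + 3} \left(-18\right) = - 27 \frac{47 + 21}{10} \left(-18\right) = - 27 \cdot \frac{1}{10} \cdot 68 \left(-18\right) = \left(-27\right) \frac{34}{5} \left(-18\right) = \left(- \frac{918}{5}\right) \left(-18\right) = \frac{16524}{5}$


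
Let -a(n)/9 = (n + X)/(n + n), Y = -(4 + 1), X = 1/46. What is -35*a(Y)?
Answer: 14427/92 ≈ 156.82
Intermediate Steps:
X = 1/46 ≈ 0.021739
Y = -5 (Y = -1*5 = -5)
a(n) = -9*(1/46 + n)/(2*n) (a(n) = -9*(n + 1/46)/(n + n) = -9*(1/46 + n)/(2*n))
-35*a(Y) = -315*(-1 - 46*(-5))/(92*(-5)) = -315*(-1)*(-1 + 230)/(92*5) = -315*(-1)*229/(92*5) = -35*(-2061/460) = 14427/92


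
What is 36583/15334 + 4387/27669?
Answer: 1079485285/424276446 ≈ 2.5443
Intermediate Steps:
36583/15334 + 4387/27669 = 1079485285/424276446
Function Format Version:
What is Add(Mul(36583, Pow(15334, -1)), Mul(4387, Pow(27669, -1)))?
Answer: Rational(1079485285, 424276446) ≈ 2.5443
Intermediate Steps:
Add(Mul(36583, Pow(15334, -1)), Mul(4387, Pow(27669, -1))) = Add(Mul(36583, Rational(1, 15334)), Mul(4387, Rational(1, 27669))) = Add(Rational(36583, 15334), Rational(4387, 27669)) = Rational(1079485285, 424276446)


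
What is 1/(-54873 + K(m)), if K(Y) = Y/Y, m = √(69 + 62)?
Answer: -1/54872 ≈ -1.8224e-5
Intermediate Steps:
m = √131 ≈ 11.446
K(Y) = 1
1/(-54873 + K(m)) = 1/(-54873 + 1) = 1/(-54872) = -1/54872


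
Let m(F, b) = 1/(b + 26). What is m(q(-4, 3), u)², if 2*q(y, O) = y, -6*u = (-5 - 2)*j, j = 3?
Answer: 4/3481 ≈ 0.0011491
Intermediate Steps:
u = 7/2 (u = -(-5 - 2)*3/6 = -(-7)*3/6 = -⅙*(-21) = 7/2 ≈ 3.5000)
q(y, O) = y/2
m(F, b) = 1/(26 + b)
m(q(-4, 3), u)² = (1/(26 + 7/2))² = (1/(59/2))² = (2/59)² = 4/3481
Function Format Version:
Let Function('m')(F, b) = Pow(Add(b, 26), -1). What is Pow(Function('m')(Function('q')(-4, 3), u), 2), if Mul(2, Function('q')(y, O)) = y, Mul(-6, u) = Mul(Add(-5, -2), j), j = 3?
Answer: Rational(4, 3481) ≈ 0.0011491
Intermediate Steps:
u = Rational(7, 2) (u = Mul(Rational(-1, 6), Mul(Add(-5, -2), 3)) = Mul(Rational(-1, 6), Mul(-7, 3)) = Mul(Rational(-1, 6), -21) = Rational(7, 2) ≈ 3.5000)
Function('q')(y, O) = Mul(Rational(1, 2), y)
Function('m')(F, b) = Pow(Add(26, b), -1)
Pow(Function('m')(Function('q')(-4, 3), u), 2) = Pow(Pow(Add(26, Rational(7, 2)), -1), 2) = Pow(Pow(Rational(59, 2), -1), 2) = Pow(Rational(2, 59), 2) = Rational(4, 3481)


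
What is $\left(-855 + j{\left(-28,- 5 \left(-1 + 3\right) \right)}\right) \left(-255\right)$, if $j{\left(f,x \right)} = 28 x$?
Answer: $289425$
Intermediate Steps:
$\left(-855 + j{\left(-28,- 5 \left(-1 + 3\right) \right)}\right) \left(-255\right) = \left(-855 + 28 \left(- 5 \left(-1 + 3\right)\right)\right) \left(-255\right) = \left(-855 + 28 \left(\left(-5\right) 2\right)\right) \left(-255\right) = \left(-855 + 28 \left(-10\right)\right) \left(-255\right) = \left(-855 - 280\right) \left(-255\right) = \left(-1135\right) \left(-255\right) = 289425$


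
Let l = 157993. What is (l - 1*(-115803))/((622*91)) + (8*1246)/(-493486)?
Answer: 4805367290/997581949 ≈ 4.8170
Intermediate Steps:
(l - 1*(-115803))/((622*91)) + (8*1246)/(-493486) = (157993 - 1*(-115803))/((622*91)) + (8*1246)/(-493486) = (157993 + 115803)/56602 + 9968*(-1/493486) = 273796*(1/56602) - 712/35249 = 136898/28301 - 712/35249 = 4805367290/997581949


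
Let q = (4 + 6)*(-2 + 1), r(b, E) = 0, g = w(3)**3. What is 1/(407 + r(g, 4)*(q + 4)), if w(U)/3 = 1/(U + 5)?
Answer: 1/407 ≈ 0.0024570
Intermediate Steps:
w(U) = 3/(5 + U) (w(U) = 3/(U + 5) = 3/(5 + U))
g = 27/512 (g = (3/(5 + 3))**3 = (3/8)**3 = 27/512 ≈ 0.052734)
q = -10 (q = 10*(-1) = -10)
1/(407 + r(g, 4)*(q + 4)) = 1/(407 + 0*(-10 + 4)) = 1/(407 + 0*(-6)) = 1/(407 + 0) = 1/407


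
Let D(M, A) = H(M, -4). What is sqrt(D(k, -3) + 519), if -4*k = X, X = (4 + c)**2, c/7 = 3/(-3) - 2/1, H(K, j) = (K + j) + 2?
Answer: sqrt(1779)/2 ≈ 21.089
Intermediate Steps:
H(K, j) = 2 + K + j
c = -21 (c = 7*(3/(-3) - 2/1) = 7*(3*(-1/3) - 2*1) = 7*(-1 - 2) = 7*(-3) = -21)
X = 289 (X = (4 - 21)**2 = (-17)**2 = 289)
k = -289/4 (k = -1/4*289 = -289/4 ≈ -72.250)
D(M, A) = -2 + M (D(M, A) = 2 + M - 4 = -2 + M)
sqrt(D(k, -3) + 519) = sqrt((-2 - 289/4) + 519) = sqrt(-297/4 + 519) = sqrt(1779/4) = sqrt(1779)/2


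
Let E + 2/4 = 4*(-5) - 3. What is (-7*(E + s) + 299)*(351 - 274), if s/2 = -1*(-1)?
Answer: 69223/2 ≈ 34612.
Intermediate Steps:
E = -47/2 (E = -1/2 + (4*(-5) - 3) = -1/2 + (-20 - 3) = -1/2 - 23 = -47/2 ≈ -23.500)
s = 2 (s = 2*(-1*(-1)) = 2*1 = 2)
(-7*(E + s) + 299)*(351 - 274) = (-7*(-47/2 + 2) + 299)*(351 - 274) = (-7*(-43/2) + 299)*77 = (301/2 + 299)*77 = (899/2)*77 = 69223/2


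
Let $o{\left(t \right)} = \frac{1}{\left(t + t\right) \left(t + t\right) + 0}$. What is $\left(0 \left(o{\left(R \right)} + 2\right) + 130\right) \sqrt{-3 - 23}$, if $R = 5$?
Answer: $130 i \sqrt{26} \approx 662.87 i$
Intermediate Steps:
$o{\left(t \right)} = \frac{1}{4 t^{2}}$ ($o{\left(t \right)} = \frac{1}{2 t 2 t + 0} = \frac{1}{4 t^{2} + 0} = \frac{1}{4 t^{2}}$)
$\left(0 \left(o{\left(R \right)} + 2\right) + 130\right) \sqrt{-3 - 23} = \left(0 \left(\frac{1}{4 \cdot 25} + 2\right) + 130\right) \sqrt{-3 - 23} = \left(0 \left(\frac{1}{4} \cdot \frac{1}{25} + 2\right) + 130\right) \sqrt{-26} = \left(0 \left(\frac{1}{100} + 2\right) + 130\right) i \sqrt{26} = \left(0 \cdot \frac{201}{100} + 130\right) i \sqrt{26} = \left(0 + 130\right) i \sqrt{26} = 130 i \sqrt{26}$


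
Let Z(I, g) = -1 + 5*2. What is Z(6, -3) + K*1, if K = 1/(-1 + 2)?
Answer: 10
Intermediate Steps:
Z(I, g) = 9 (Z(I, g) = -1 + 10 = 9)
K = 1 (K = 1/1 = 1)
Z(6, -3) + K*1 = 9 + 1*1 = 9 + 1 = 10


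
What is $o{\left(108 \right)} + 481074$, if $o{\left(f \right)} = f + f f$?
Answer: $492846$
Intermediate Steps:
$o{\left(f \right)} = f + f^{2}$
$o{\left(108 \right)} + 481074 = 108 \left(1 + 108\right) + 481074 = 108 \cdot 109 + 481074 = 11772 + 481074 = 492846$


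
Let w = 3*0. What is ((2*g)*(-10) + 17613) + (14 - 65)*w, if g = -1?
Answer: 17633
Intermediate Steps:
w = 0
((2*g)*(-10) + 17613) + (14 - 65)*w = ((2*(-1))*(-10) + 17613) + (14 - 65)*0 = (-2*(-10) + 17613) - 51*0 = (20 + 17613) + 0 = 17633 + 0 = 17633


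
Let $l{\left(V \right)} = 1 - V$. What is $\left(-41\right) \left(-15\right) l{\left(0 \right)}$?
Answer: $615$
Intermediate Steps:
$\left(-41\right) \left(-15\right) l{\left(0 \right)} = \left(-41\right) \left(-15\right) \left(1 - 0\right) = 615 \left(1 + 0\right) = 615 \cdot 1 = 615$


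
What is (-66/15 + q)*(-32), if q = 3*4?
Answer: -1216/5 ≈ -243.20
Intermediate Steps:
q = 12
(-66/15 + q)*(-32) = (-66/15 + 12)*(-32) = (-66*1/15 + 12)*(-32) = (-22/5 + 12)*(-32) = (38/5)*(-32) = -1216/5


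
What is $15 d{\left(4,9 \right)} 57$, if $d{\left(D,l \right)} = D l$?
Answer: $30780$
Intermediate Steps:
$15 d{\left(4,9 \right)} 57 = 15 \cdot 4 \cdot 9 \cdot 57 = 15 \cdot 36 \cdot 57 = 540 \cdot 57 = 30780$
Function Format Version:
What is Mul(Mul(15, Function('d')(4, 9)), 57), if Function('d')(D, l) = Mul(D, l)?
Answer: 30780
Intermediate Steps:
Mul(Mul(15, Function('d')(4, 9)), 57) = Mul(Mul(15, Mul(4, 9)), 57) = Mul(Mul(15, 36), 57) = Mul(540, 57) = 30780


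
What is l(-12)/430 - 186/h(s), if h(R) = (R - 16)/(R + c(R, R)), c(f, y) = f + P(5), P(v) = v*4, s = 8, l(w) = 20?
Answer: 35993/43 ≈ 837.05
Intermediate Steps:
P(v) = 4*v
c(f, y) = 20 + f (c(f, y) = f + 4*5 = f + 20 = 20 + f)
h(R) = (-16 + R)/(20 + 2*R) (h(R) = (R - 16)/(R + (20 + R)) = (-16 + R)/(20 + 2*R))
l(-12)/430 - 186/h(s) = 20/430 - 186*2*(10 + 8)/(-16 + 8) = 20*(1/430) - 186/((1/2)*(-8)/18) = 2/43 - 186/((1/2)*(1/18)*(-8)) = 2/43 - 186/(-2/9) = 2/43 - 186*(-9/2) = 2/43 + 837 = 35993/43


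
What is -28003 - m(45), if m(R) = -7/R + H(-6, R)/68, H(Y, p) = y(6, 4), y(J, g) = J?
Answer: -42844487/1530 ≈ -28003.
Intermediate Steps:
H(Y, p) = 6
m(R) = 3/34 - 7/R (m(R) = -7/R + 6/68 = -7/R + 6*(1/68) = -7/R + 3/34 = 3/34 - 7/R)
-28003 - m(45) = -28003 - (3/34 - 7/45) = -28003 - 1*(-103/1530) = -28003 + 103/1530 = -42844487/1530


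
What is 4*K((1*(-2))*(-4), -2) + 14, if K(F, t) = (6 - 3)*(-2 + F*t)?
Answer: -202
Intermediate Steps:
K(F, t) = -6 + 3*F*t (K(F, t) = 3*(-2 + F*t) = -6 + 3*F*t)
4*K((1*(-2))*(-4), -2) + 14 = 4*(-6 + 3*((1*(-2))*(-4))*(-2)) + 14 = 4*(-6 + 3*(-2*(-4))*(-2)) + 14 = 4*(-6 + 3*8*(-2)) + 14 = 4*(-6 - 48) + 14 = 4*(-54) + 14 = -216 + 14 = -202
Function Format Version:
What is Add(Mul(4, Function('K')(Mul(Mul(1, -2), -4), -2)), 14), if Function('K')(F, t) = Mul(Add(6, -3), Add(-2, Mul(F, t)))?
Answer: -202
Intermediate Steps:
Function('K')(F, t) = Add(-6, Mul(3, F, t)) (Function('K')(F, t) = Mul(3, Add(-2, Mul(F, t))) = Add(-6, Mul(3, F, t)))
Add(Mul(4, Function('K')(Mul(Mul(1, -2), -4), -2)), 14) = Add(Mul(4, Add(-6, Mul(3, Mul(Mul(1, -2), -4), -2))), 14) = Add(Mul(4, Add(-6, Mul(3, Mul(-2, -4), -2))), 14) = Add(Mul(4, Add(-6, Mul(3, 8, -2))), 14) = Add(Mul(4, Add(-6, -48)), 14) = Add(Mul(4, -54), 14) = Add(-216, 14) = -202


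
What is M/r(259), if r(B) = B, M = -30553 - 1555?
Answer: -32108/259 ≈ -123.97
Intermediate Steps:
M = -32108
M/r(259) = -32108/259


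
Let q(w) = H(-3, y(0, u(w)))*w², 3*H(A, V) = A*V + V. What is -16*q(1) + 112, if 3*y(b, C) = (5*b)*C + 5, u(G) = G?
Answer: 1168/9 ≈ 129.78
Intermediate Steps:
y(b, C) = 5/3 + 5*C*b/3 (y(b, C) = ((5*b)*C + 5)/3 = (5*C*b + 5)/3 = (5 + 5*C*b)/3 = 5/3 + 5*C*b/3)
H(A, V) = V/3 + A*V/3 (H(A, V) = (A*V + V)/3 = (V + A*V)/3 = V/3 + A*V/3)
q(w) = -10*w²/9 (q(w) = ((5/3 + (5/3)*w*0)*(1 - 3)/3)*w² = ((⅓)*(5/3 + 0)*(-2))*w² = ((⅓)*(5/3)*(-2))*w² = -10*w²/9)
-16*q(1) + 112 = -(-160)*1²/9 + 112 = -(-160)/9 + 112 = -16*(-10/9) + 112 = 160/9 + 112 = 1168/9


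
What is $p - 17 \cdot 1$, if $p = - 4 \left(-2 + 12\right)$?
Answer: $-57$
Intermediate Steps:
$p = -40$ ($p = \left(-4\right) 10 = -40$)
$p - 17 \cdot 1 = -40 - 17 \cdot 1 = -40 - 17 = -57$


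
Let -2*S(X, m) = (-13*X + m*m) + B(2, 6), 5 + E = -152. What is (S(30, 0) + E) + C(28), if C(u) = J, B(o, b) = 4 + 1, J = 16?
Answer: 103/2 ≈ 51.500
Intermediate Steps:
E = -157 (E = -5 - 152 = -157)
B(o, b) = 5
C(u) = 16
S(X, m) = -5/2 - m²/2 + 13*X/2 (S(X, m) = -((-13*X + m*m) + 5)/2 = -((-13*X + m²) + 5)/2 = -((m² - 13*X) + 5)/2 = -(5 + m² - 13*X)/2 = -5/2 - m²/2 + 13*X/2)
(S(30, 0) + E) + C(28) = ((-5/2 - ½*0² + (13/2)*30) - 157) + 16 = ((-5/2 - ½*0 + 195) - 157) + 16 = ((-5/2 + 0 + 195) - 157) + 16 = (385/2 - 157) + 16 = 71/2 + 16 = 103/2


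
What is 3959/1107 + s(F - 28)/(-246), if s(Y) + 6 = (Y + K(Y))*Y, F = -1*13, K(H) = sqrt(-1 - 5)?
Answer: -7157/2214 + I*sqrt(6)/6 ≈ -3.2326 + 0.40825*I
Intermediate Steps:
K(H) = I*sqrt(6) (K(H) = sqrt(-6) = I*sqrt(6))
F = -13
s(Y) = -6 + Y*(Y + I*sqrt(6)) (s(Y) = -6 + (Y + I*sqrt(6))*Y = -6 + Y*(Y + I*sqrt(6)))
3959/1107 + s(F - 28)/(-246) = 3959/1107 + (-6 + (-13 - 28)**2 + I*(-13 - 28)*sqrt(6))/(-246) = 3959*(1/1107) + (-6 + (-41)**2 + I*(-41)*sqrt(6))*(-1/246) = 3959/1107 + (-6 + 1681 - 41*I*sqrt(6))*(-1/246) = 3959/1107 + (1675 - 41*I*sqrt(6))*(-1/246) = 3959/1107 + (-1675/246 + I*sqrt(6)/6) = -7157/2214 + I*sqrt(6)/6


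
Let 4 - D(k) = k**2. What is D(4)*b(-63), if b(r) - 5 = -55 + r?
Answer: 1356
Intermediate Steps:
b(r) = -50 + r (b(r) = 5 + (-55 + r) = -50 + r)
D(k) = 4 - k**2
D(4)*b(-63) = (4 - 1*4**2)*(-50 - 63) = (4 - 1*16)*(-113) = (4 - 16)*(-113) = -12*(-113) = 1356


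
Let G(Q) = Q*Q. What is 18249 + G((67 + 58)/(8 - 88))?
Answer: 4672369/256 ≈ 18251.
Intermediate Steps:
G(Q) = Q²
18249 + G((67 + 58)/(8 - 88)) = 18249 + ((67 + 58)/(8 - 88))² = 18249 + (125/(-80))² = 18249 + (125*(-1/80))² = 18249 + (-25/16)² = 18249 + 625/256 = 4672369/256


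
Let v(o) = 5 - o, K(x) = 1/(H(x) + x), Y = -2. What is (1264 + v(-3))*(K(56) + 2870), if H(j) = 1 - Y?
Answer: 215389032/59 ≈ 3.6507e+6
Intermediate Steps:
H(j) = 3 (H(j) = 1 - 1*(-2) = 1 + 2 = 3)
K(x) = 1/(3 + x)
(1264 + v(-3))*(K(56) + 2870) = (1264 + (5 - 1*(-3)))*(1/(3 + 56) + 2870) = (1264 + (5 + 3))*(1/59 + 2870) = (1264 + 8)*(1/59 + 2870) = 1272*(169331/59) = 215389032/59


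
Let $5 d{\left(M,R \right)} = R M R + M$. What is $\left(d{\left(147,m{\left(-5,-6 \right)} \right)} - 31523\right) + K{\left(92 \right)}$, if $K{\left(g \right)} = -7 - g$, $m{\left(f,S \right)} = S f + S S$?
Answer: $\frac{482369}{5} \approx 96474.0$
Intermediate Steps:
$m{\left(f,S \right)} = S^{2} + S f$ ($m{\left(f,S \right)} = S f + S^{2} = S^{2} + S f$)
$d{\left(M,R \right)} = \frac{M}{5} + \frac{M R^{2}}{5}$ ($d{\left(M,R \right)} = \frac{R M R + M}{5} = \frac{M R R + M}{5} = \frac{M R^{2} + M}{5} = \frac{M + M R^{2}}{5} = \frac{M}{5} + \frac{M R^{2}}{5}$)
$\left(d{\left(147,m{\left(-5,-6 \right)} \right)} - 31523\right) + K{\left(92 \right)} = \left(\frac{1}{5} \cdot 147 \left(1 + \left(- 6 \left(-6 - 5\right)\right)^{2}\right) - 31523\right) - 99 = \left(\frac{1}{5} \cdot 147 \left(1 + \left(\left(-6\right) \left(-11\right)\right)^{2}\right) - 31523\right) - 99 = \left(\frac{1}{5} \cdot 147 \left(1 + 66^{2}\right) - 31523\right) - 99 = \left(\frac{1}{5} \cdot 147 \left(1 + 4356\right) - 31523\right) - 99 = \left(\frac{1}{5} \cdot 147 \cdot 4357 - 31523\right) - 99 = \left(\frac{640479}{5} - 31523\right) - 99 = \frac{482864}{5} - 99 = \frac{482369}{5}$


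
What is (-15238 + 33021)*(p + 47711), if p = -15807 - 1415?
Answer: 542185887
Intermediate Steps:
p = -17222 (p = -15807 - 1*1415 = -15807 - 1415 = -17222)
(-15238 + 33021)*(p + 47711) = (-15238 + 33021)*(-17222 + 47711) = 17783*30489 = 542185887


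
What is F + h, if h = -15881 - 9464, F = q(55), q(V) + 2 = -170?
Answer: -25517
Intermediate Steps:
q(V) = -172 (q(V) = -2 - 170 = -172)
F = -172
h = -25345
F + h = -172 - 25345 = -25517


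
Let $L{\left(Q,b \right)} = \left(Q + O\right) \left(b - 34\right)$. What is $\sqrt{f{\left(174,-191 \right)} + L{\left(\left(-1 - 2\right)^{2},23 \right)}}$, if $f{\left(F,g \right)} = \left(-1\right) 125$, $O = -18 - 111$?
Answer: $\sqrt{1195} \approx 34.569$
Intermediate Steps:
$O = -129$
$f{\left(F,g \right)} = -125$
$L{\left(Q,b \right)} = \left(-129 + Q\right) \left(-34 + b\right)$ ($L{\left(Q,b \right)} = \left(Q - 129\right) \left(b - 34\right) = \left(-129 + Q\right) \left(-34 + b\right)$)
$\sqrt{f{\left(174,-191 \right)} + L{\left(\left(-1 - 2\right)^{2},23 \right)}} = \sqrt{-125 + \left(4386 - 2967 - 34 \left(-1 - 2\right)^{2} + \left(-1 - 2\right)^{2} \cdot 23\right)} = \sqrt{-125 + \left(4386 - 2967 - 34 \left(-3\right)^{2} + \left(-3\right)^{2} \cdot 23\right)} = \sqrt{-125 + \left(4386 - 2967 - 306 + 9 \cdot 23\right)} = \sqrt{-125 + \left(4386 - 2967 - 306 + 207\right)} = \sqrt{-125 + 1320} = \sqrt{1195}$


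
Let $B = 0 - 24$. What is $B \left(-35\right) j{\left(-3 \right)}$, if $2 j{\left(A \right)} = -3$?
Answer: $-1260$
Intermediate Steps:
$B = -24$ ($B = 0 - 24 = -24$)
$j{\left(A \right)} = - \frac{3}{2}$ ($j{\left(A \right)} = \frac{1}{2} \left(-3\right) = - \frac{3}{2}$)
$B \left(-35\right) j{\left(-3 \right)} = \left(-24\right) \left(-35\right) \left(- \frac{3}{2}\right) = 840 \left(- \frac{3}{2}\right) = -1260$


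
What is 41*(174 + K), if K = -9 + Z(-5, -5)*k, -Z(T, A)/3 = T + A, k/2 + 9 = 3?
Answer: -7995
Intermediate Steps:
k = -12 (k = -18 + 2*3 = -18 + 6 = -12)
Z(T, A) = -3*A - 3*T (Z(T, A) = -3*(T + A) = -3*(A + T) = -3*A - 3*T)
K = -369 (K = -9 + (-3*(-5) - 3*(-5))*(-12) = -9 + (15 + 15)*(-12) = -9 + 30*(-12) = -9 - 360 = -369)
41*(174 + K) = 41*(174 - 369) = 41*(-195) = -7995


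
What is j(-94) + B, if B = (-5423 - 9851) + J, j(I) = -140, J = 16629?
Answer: 1215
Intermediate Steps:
B = 1355 (B = (-5423 - 9851) + 16629 = -15274 + 16629 = 1355)
j(-94) + B = -140 + 1355 = 1215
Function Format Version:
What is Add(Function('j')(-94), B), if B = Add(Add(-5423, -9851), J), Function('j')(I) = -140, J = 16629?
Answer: 1215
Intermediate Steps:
B = 1355 (B = Add(Add(-5423, -9851), 16629) = Add(-15274, 16629) = 1355)
Add(Function('j')(-94), B) = Add(-140, 1355) = 1215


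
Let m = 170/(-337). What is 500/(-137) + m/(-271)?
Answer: -45640210/12511799 ≈ -3.6478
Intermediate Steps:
m = -170/337 (m = 170*(-1/337) = -170/337 ≈ -0.50445)
500/(-137) + m/(-271) = 500/(-137) - 170/337/(-271) = 500*(-1/137) - 170/337*(-1/271) = -500/137 + 170/91327 = -45640210/12511799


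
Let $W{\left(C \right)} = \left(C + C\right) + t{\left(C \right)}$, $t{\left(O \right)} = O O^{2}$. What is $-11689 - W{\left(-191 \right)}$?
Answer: $6956564$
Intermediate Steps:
$t{\left(O \right)} = O^{3}$
$W{\left(C \right)} = C^{3} + 2 C$ ($W{\left(C \right)} = \left(C + C\right) + C^{3} = 2 C + C^{3} = C^{3} + 2 C$)
$-11689 - W{\left(-191 \right)} = -11689 - - 191 \left(2 + \left(-191\right)^{2}\right) = -11689 - - 191 \left(2 + 36481\right) = -11689 - \left(-191\right) 36483 = -11689 - -6968253 = -11689 + 6968253 = 6956564$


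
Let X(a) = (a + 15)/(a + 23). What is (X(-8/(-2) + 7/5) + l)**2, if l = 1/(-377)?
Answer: 366952336/716472289 ≈ 0.51217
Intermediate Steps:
X(a) = (15 + a)/(23 + a)
l = -1/377 ≈ -0.0026525
(X(-8/(-2) + 7/5) + l)**2 = ((15 + (-8/(-2) + 7/5))/(23 + (-8/(-2) + 7/5)) - 1/377)**2 = ((15 + (-8*(-1/2) + 7*(1/5)))/(23 + (-8*(-1/2) + 7*(1/5))) - 1/377)**2 = ((15 + (4 + 7/5))/(23 + (4 + 7/5)) - 1/377)**2 = ((15 + 27/5)/(23 + 27/5) - 1/377)**2 = ((102/5)/(142/5) - 1/377)**2 = ((5/142)*(102/5) - 1/377)**2 = (51/71 - 1/377)**2 = (19156/26767)**2 = 366952336/716472289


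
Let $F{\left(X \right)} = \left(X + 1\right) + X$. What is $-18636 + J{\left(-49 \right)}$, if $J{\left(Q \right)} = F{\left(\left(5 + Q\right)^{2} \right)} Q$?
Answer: $-208413$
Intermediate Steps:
$F{\left(X \right)} = 1 + 2 X$ ($F{\left(X \right)} = \left(1 + X\right) + X = 1 + 2 X$)
$J{\left(Q \right)} = Q \left(1 + 2 \left(5 + Q\right)^{2}\right)$ ($J{\left(Q \right)} = \left(1 + 2 \left(5 + Q\right)^{2}\right) Q = Q \left(1 + 2 \left(5 + Q\right)^{2}\right)$)
$-18636 + J{\left(-49 \right)} = -18636 - 49 \left(1 + 2 \left(5 - 49\right)^{2}\right) = -18636 - 49 \left(1 + 2 \left(-44\right)^{2}\right) = -18636 - 49 \left(1 + 2 \cdot 1936\right) = -18636 - 49 \left(1 + 3872\right) = -18636 - 189777 = -208413$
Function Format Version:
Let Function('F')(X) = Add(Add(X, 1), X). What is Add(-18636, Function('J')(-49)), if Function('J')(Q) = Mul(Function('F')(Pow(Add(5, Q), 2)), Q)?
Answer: -208413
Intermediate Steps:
Function('F')(X) = Add(1, Mul(2, X)) (Function('F')(X) = Add(Add(1, X), X) = Add(1, Mul(2, X)))
Function('J')(Q) = Mul(Q, Add(1, Mul(2, Pow(Add(5, Q), 2)))) (Function('J')(Q) = Mul(Add(1, Mul(2, Pow(Add(5, Q), 2))), Q) = Mul(Q, Add(1, Mul(2, Pow(Add(5, Q), 2)))))
Add(-18636, Function('J')(-49)) = Add(-18636, Mul(-49, Add(1, Mul(2, Pow(Add(5, -49), 2))))) = Add(-18636, Mul(-49, Add(1, Mul(2, Pow(-44, 2))))) = Add(-18636, Mul(-49, Add(1, Mul(2, 1936)))) = Add(-18636, Mul(-49, Add(1, 3872))) = Add(-18636, Mul(-49, 3873)) = Add(-18636, -189777) = -208413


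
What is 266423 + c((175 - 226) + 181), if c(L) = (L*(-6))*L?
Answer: 165023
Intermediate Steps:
c(L) = -6*L² (c(L) = (-6*L)*L = -6*L²)
266423 + c((175 - 226) + 181) = 266423 - 6*((175 - 226) + 181)² = 266423 - 6*(-51 + 181)² = 266423 - 6*130² = 266423 - 6*16900 = 266423 - 101400 = 165023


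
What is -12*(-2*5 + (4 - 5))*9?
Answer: 1188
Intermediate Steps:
-12*(-2*5 + (4 - 5))*9 = -12*(-10 - 1)*9 = -12*(-11)*9 = 132*9 = 1188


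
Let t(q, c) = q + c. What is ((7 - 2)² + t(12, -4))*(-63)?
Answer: -2079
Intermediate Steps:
t(q, c) = c + q
((7 - 2)² + t(12, -4))*(-63) = ((7 - 2)² + (-4 + 12))*(-63) = (5² + 8)*(-63) = (25 + 8)*(-63) = 33*(-63) = -2079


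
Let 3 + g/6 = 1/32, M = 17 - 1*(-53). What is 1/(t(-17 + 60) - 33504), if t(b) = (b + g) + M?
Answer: -16/534541 ≈ -2.9932e-5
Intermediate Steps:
M = 70 (M = 17 + 53 = 70)
g = -285/16 (g = -18 + 6/32 = -18 + 6*(1/32) = -18 + 3/16 = -285/16 ≈ -17.813)
t(b) = 835/16 + b (t(b) = (b - 285/16) + 70 = (-285/16 + b) + 70 = 835/16 + b)
1/(t(-17 + 60) - 33504) = 1/((835/16 + (-17 + 60)) - 33504) = 1/((835/16 + 43) - 33504) = 1/(1523/16 - 33504) = 1/(-534541/16) = -16/534541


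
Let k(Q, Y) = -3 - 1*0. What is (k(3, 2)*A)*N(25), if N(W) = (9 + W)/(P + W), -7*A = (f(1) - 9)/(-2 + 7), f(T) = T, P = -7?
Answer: -136/105 ≈ -1.2952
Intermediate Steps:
k(Q, Y) = -3 (k(Q, Y) = -3 + 0 = -3)
A = 8/35 (A = -(1 - 9)/(7*(-2 + 7)) = -(-8)/(7*5) = -⅐*(-8/5) = 8/35 ≈ 0.22857)
N(W) = (9 + W)/(-7 + W)
(k(3, 2)*A)*N(25) = (-3*8/35)*((9 + 25)/(-7 + 25)) = -24*34/(35*18) = -4*34/105 = -24/35*17/9 = -136/105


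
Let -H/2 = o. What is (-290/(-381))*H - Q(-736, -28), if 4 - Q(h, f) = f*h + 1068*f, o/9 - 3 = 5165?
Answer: -10173420/127 ≈ -80106.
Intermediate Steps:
o = 46512 (o = 27 + 9*5165 = 27 + 46485 = 46512)
H = -93024 (H = -2*46512 = -93024)
Q(h, f) = 4 - 1068*f - f*h (Q(h, f) = 4 - (f*h + 1068*f) = 4 - (1068*f + f*h) = 4 + (-1068*f - f*h) = 4 - 1068*f - f*h)
(-290/(-381))*H - Q(-736, -28) = -290/(-381)*(-93024) - (4 - 1068*(-28) - 1*(-28)*(-736)) = -290*(-1/381)*(-93024) - (4 + 29904 - 20608) = (290/381)*(-93024) - 1*9300 = -8992320/127 - 9300 = -10173420/127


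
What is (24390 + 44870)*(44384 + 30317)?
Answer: 5173791260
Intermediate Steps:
(24390 + 44870)*(44384 + 30317) = 69260*74701 = 5173791260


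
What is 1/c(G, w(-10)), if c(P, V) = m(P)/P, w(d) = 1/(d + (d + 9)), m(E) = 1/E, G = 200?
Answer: 40000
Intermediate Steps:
w(d) = 1/(9 + 2*d) (w(d) = 1/(d + (9 + d)) = 1/(9 + 2*d))
c(P, V) = P⁻² (c(P, V) = 1/(P*P) = P⁻²)
1/c(G, w(-10)) = 1/(200⁻²) = 1/(1/40000) = 40000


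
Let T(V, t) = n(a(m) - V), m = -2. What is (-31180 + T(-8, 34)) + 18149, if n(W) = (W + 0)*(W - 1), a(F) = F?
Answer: -13001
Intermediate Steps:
n(W) = W*(-1 + W)
T(V, t) = (-3 - V)*(-2 - V) (T(V, t) = (-2 - V)*(-1 + (-2 - V)) = (-2 - V)*(-3 - V) = (-3 - V)*(-2 - V))
(-31180 + T(-8, 34)) + 18149 = (-31180 + (2 - 8)*(3 - 8)) + 18149 = (-31180 - 6*(-5)) + 18149 = (-31180 + 30) + 18149 = -31150 + 18149 = -13001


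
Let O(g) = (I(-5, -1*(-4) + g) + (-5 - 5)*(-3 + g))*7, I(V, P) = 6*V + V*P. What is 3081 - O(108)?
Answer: 14561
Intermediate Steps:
I(V, P) = 6*V + P*V
O(g) = -140 - 105*g (O(g) = (-5*(6 + (-1*(-4) + g)) + (-5 - 5)*(-3 + g))*7 = (-5*(6 + (4 + g)) - 10*(-3 + g))*7 = (-5*(10 + g) + (30 - 10*g))*7 = ((-50 - 5*g) + (30 - 10*g))*7 = (-20 - 15*g)*7 = -140 - 105*g)
3081 - O(108) = 3081 - (-140 - 105*108) = 3081 - (-140 - 11340) = 3081 - 1*(-11480) = 3081 + 11480 = 14561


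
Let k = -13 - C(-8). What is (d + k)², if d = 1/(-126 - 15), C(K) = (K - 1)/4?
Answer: 36808489/318096 ≈ 115.72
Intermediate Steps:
C(K) = -¼ + K/4 (C(K) = (-1 + K)/4 = -¼ + K/4)
d = -1/141 (d = 1/(-141) = -1/141 ≈ -0.0070922)
k = -43/4 (k = -13 - (-¼ + (¼)*(-8)) = -13 - (-¼ - 2) = -13 - 1*(-9/4) = -13 + 9/4 = -43/4 ≈ -10.750)
(d + k)² = (-1/141 - 43/4)² = (-6067/564)² = 36808489/318096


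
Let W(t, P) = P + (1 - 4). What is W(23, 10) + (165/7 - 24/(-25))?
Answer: 5518/175 ≈ 31.531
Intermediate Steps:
W(t, P) = -3 + P (W(t, P) = P - 3 = -3 + P)
W(23, 10) + (165/7 - 24/(-25)) = (-3 + 10) + (165/7 - 24/(-25)) = 7 + (165*(⅐) - 24*(-1/25)) = 7 + (165/7 + 24/25) = 7 + 4293/175 = 5518/175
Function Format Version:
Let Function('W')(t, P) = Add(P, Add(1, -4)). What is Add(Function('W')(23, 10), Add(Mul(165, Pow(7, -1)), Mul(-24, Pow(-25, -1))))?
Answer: Rational(5518, 175) ≈ 31.531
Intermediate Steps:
Function('W')(t, P) = Add(-3, P) (Function('W')(t, P) = Add(P, -3) = Add(-3, P))
Add(Function('W')(23, 10), Add(Mul(165, Pow(7, -1)), Mul(-24, Pow(-25, -1)))) = Add(Add(-3, 10), Add(Mul(165, Pow(7, -1)), Mul(-24, Pow(-25, -1)))) = Add(7, Add(Mul(165, Rational(1, 7)), Mul(-24, Rational(-1, 25)))) = Add(7, Add(Rational(165, 7), Rational(24, 25))) = Add(7, Rational(4293, 175)) = Rational(5518, 175)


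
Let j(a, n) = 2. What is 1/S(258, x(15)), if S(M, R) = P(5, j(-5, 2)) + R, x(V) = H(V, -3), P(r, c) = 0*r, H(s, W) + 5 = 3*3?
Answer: 1/4 ≈ 0.25000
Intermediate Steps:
H(s, W) = 4 (H(s, W) = -5 + 3*3 = -5 + 9 = 4)
P(r, c) = 0
x(V) = 4
S(M, R) = R (S(M, R) = 0 + R = R)
1/S(258, x(15)) = 1/4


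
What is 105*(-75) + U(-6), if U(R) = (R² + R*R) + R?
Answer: -7809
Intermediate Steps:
U(R) = R + 2*R² (U(R) = (R² + R²) + R = 2*R² + R = R + 2*R²)
105*(-75) + U(-6) = 105*(-75) - 6*(1 + 2*(-6)) = -7875 - 6*(1 - 12) = -7875 - 6*(-11) = -7875 + 66 = -7809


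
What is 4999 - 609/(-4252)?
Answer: 21256357/4252 ≈ 4999.1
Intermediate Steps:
4999 - 609/(-4252) = 4999 - 609*(-1)/4252 = 4999 - 1*(-609/4252) = 4999 + 609/4252 = 21256357/4252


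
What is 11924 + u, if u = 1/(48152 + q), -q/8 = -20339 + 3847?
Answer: 2147369313/180088 ≈ 11924.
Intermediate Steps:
q = 131936 (q = -8*(-20339 + 3847) = -8*(-16492) = 131936)
u = 1/180088 (u = 1/(48152 + 131936) = 1/180088 ≈ 5.5528e-6)
11924 + u = 11924 + 1/180088 = 2147369313/180088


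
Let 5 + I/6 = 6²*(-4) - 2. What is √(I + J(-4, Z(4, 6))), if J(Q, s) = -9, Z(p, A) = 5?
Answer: I*√915 ≈ 30.249*I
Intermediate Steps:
I = -906 (I = -30 + 6*(6²*(-4) - 2) = -30 + 6*(36*(-4) - 2) = -30 + 6*(-144 - 2) = -30 + 6*(-146) = -30 - 876 = -906)
√(I + J(-4, Z(4, 6))) = √(-906 - 9) = √(-915) = I*√915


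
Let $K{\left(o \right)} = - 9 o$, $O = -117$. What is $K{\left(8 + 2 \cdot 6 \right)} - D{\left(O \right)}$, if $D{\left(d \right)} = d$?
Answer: $-63$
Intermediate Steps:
$K{\left(8 + 2 \cdot 6 \right)} - D{\left(O \right)} = - 9 \left(8 + 2 \cdot 6\right) - -117 = - 9 \left(8 + 12\right) + 117 = \left(-9\right) 20 + 117 = -180 + 117 = -63$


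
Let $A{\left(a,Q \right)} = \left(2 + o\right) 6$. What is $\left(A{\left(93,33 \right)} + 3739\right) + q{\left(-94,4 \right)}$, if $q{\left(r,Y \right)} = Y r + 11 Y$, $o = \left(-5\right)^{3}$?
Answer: $2669$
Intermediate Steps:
$o = -125$
$A{\left(a,Q \right)} = -738$ ($A{\left(a,Q \right)} = \left(2 - 125\right) 6 = \left(-123\right) 6 = -738$)
$q{\left(r,Y \right)} = 11 Y + Y r$
$\left(A{\left(93,33 \right)} + 3739\right) + q{\left(-94,4 \right)} = \left(-738 + 3739\right) + 4 \left(11 - 94\right) = 3001 + 4 \left(-83\right) = 3001 - 332 = 2669$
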